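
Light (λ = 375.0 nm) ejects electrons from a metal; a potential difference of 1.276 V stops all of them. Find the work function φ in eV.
2.03 eV

The stopping potential gives the maximum kinetic energy: KE_max = eV_s = 1.276 eV

From Einstein's photoelectric equation: KE_max = hc/λ - φ
Rearranging: φ = hc/λ - KE_max

Calculate photon energy:
E_photon = hc/λ = (6.626×10⁻³⁴ J·s)(3×10⁸ m/s) / (375.0×10⁻⁹ m) = 3.3062 eV

Therefore:
φ = 3.3062 - 1.276 = 2.03 eV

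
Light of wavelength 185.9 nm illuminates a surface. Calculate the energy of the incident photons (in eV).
6.6694 eV

Using E = hf = hc/λ:

E = hc/λ = (6.626×10⁻³⁴ J·s)(3×10⁸ m/s) / (185.9×10⁻⁹ m)
E = 6.6694 eV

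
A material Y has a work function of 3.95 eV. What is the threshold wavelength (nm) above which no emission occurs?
313.88 nm

The threshold wavelength is when the photon energy equals the work function:
hc/λ₀ = φ

Solving for λ₀:
λ₀ = hc/φ = (6.626×10⁻³⁴ J·s)(3×10⁸ m/s) / (3.95 eV × 1.602×10⁻¹⁹ J/eV)
λ₀ = 313.88 nm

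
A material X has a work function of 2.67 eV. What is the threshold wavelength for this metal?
464.36 nm

The threshold wavelength is when the photon energy equals the work function:
hc/λ₀ = φ

Solving for λ₀:
λ₀ = hc/φ = (6.626×10⁻³⁴ J·s)(3×10⁸ m/s) / (2.67 eV × 1.602×10⁻¹⁹ J/eV)
λ₀ = 464.36 nm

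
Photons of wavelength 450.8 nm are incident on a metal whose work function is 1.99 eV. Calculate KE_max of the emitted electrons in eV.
0.7603 eV

Using Einstein's photoelectric equation: KE_max = hf - φ = hc/λ - φ

First, calculate the photon energy:
E_photon = hc/λ = (6.626×10⁻³⁴ J·s)(3×10⁸ m/s) / (450.8×10⁻⁹ m)
E_photon = 2.7503 eV

Then, the maximum kinetic energy:
KE_max = E_photon - φ = 2.7503 eV - 1.99 eV = 0.7603 eV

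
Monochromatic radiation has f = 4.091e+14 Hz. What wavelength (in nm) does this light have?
732.81 nm

Using the wave equation: c = fλ

Solving for wavelength:
λ = c/f = (3×10⁸ m/s) / (4.091e+14 Hz)
λ = 732.81 nm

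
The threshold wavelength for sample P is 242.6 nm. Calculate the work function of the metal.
5.11 eV

At the threshold wavelength, photon energy equals work function:
φ = hc/λ₀

Calculating:
φ = (6.626×10⁻³⁴ J·s)(3×10⁸ m/s) / (242.6×10⁻⁹ m)
φ = 5.11 eV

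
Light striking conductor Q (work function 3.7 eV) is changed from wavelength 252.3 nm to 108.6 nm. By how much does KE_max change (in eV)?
6.5024 eV

Using Einstein's equation: KE_max = hc/λ - φ

For λ₁ = 252.3 nm:
KE₁ = hc/λ₁ - φ = 4.9142 - 3.7 = 1.2142 eV

For λ₂ = 108.6 nm:
KE₂ = hc/λ₂ - φ = 11.4166 - 3.7 = 7.7166 eV

Change in KE:
ΔKE = KE₂ - KE₁ = 7.7166 - 1.2142 = 6.5024 eV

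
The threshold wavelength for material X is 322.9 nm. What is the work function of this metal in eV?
3.84 eV

At the threshold wavelength, photon energy equals work function:
φ = hc/λ₀

Calculating:
φ = (6.626×10⁻³⁴ J·s)(3×10⁸ m/s) / (322.9×10⁻⁹ m)
φ = 3.84 eV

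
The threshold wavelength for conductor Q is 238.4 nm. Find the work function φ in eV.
5.20 eV

At the threshold wavelength, photon energy equals work function:
φ = hc/λ₀

Calculating:
φ = (6.626×10⁻³⁴ J·s)(3×10⁸ m/s) / (238.4×10⁻⁹ m)
φ = 5.20 eV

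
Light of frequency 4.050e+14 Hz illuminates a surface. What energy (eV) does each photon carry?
1.6749 eV

Using E = hf:

E = hf = (6.626×10⁻³⁴ J·s)(4.050e+14 Hz)
E = 1.6749 eV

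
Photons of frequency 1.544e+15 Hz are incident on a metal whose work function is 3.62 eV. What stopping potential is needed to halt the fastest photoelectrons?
2.7655 V

The stopping potential V_s satisfies: eV_s = KE_max

First, find KE_max using Einstein's equation:
E_photon = hf = (6.626×10⁻³⁴ J·s)(1.544e+15 Hz) = 6.3855 eV
KE_max = E_photon - φ = 6.3855 - 3.62 = 2.7655 eV

Since eV_s = KE_max:
V_s = KE_max/e = 2.7655 V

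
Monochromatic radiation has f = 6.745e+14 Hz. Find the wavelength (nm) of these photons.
444.47 nm

Using the wave equation: c = fλ

Solving for wavelength:
λ = c/f = (3×10⁸ m/s) / (6.745e+14 Hz)
λ = 444.47 nm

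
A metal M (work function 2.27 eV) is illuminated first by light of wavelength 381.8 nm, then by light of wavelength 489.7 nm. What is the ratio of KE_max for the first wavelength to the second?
3.7327

Using Einstein's equation: KE_max = hc/λ - φ

For λ₁ = 381.8 nm:
E₁ = hc/λ₁ = 3.2474 eV
KE₁ = E₁ - φ = 3.2474 - 2.27 = 0.9774 eV

For λ₂ = 489.7 nm:
E₂ = hc/λ₂ = 2.5318 eV
KE₂ = E₂ - φ = 2.5318 - 2.27 = 0.2618 eV

Ratio: KE₁/KE₂ = 0.9774/0.2618 = 3.7327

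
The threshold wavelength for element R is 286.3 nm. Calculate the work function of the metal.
4.33 eV

At the threshold wavelength, photon energy equals work function:
φ = hc/λ₀

Calculating:
φ = (6.626×10⁻³⁴ J·s)(3×10⁸ m/s) / (286.3×10⁻⁹ m)
φ = 4.33 eV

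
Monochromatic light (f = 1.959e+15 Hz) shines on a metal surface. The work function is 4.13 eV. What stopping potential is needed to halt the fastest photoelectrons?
3.9718 V

The stopping potential V_s satisfies: eV_s = KE_max

First, find KE_max using Einstein's equation:
E_photon = hf = (6.626×10⁻³⁴ J·s)(1.959e+15 Hz) = 8.1018 eV
KE_max = E_photon - φ = 8.1018 - 4.13 = 3.9718 eV

Since eV_s = KE_max:
V_s = KE_max/e = 3.9718 V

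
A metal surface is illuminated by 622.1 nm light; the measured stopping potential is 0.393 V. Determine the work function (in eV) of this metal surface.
1.60 eV

The stopping potential gives the maximum kinetic energy: KE_max = eV_s = 0.393 eV

From Einstein's photoelectric equation: KE_max = hc/λ - φ
Rearranging: φ = hc/λ - KE_max

Calculate photon energy:
E_photon = hc/λ = (6.626×10⁻³⁴ J·s)(3×10⁸ m/s) / (622.1×10⁻⁹ m) = 1.9930 eV

Therefore:
φ = 1.9930 - 0.393 = 1.60 eV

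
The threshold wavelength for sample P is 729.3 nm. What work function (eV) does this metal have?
1.70 eV

At the threshold wavelength, photon energy equals work function:
φ = hc/λ₀

Calculating:
φ = (6.626×10⁻³⁴ J·s)(3×10⁸ m/s) / (729.3×10⁻⁹ m)
φ = 1.70 eV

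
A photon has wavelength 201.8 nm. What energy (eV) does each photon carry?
6.1439 eV

Using E = hf = hc/λ:

E = hc/λ = (6.626×10⁻³⁴ J·s)(3×10⁸ m/s) / (201.8×10⁻⁹ m)
E = 6.1439 eV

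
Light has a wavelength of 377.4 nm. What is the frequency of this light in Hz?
7.9436e+14 Hz

Using the wave equation: c = fλ

Solving for frequency:
f = c/λ = (3×10⁸ m/s) / (377.4×10⁻⁹ m)
f = 7.9436e+14 Hz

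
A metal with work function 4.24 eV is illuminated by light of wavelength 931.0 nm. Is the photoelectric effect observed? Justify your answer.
No

For photoemission, the photon energy must exceed the work function.

Photon energy: E = hc/λ = 1.3317 eV
Work function: φ = 4.24 eV

Since E_photon (1.3317 eV) < φ (4.24 eV), photoemission will NOT occur.
The threshold wavelength is λ₀ = hc/φ = 292.4 nm.
Since 931.0 nm > 292.4 nm, the photons lack sufficient energy.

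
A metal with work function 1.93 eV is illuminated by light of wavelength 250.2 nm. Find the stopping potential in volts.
3.0254 V

The stopping potential V_s satisfies: eV_s = KE_max

First, find KE_max using Einstein's equation:
E_photon = hc/λ = 4.9554 eV
KE_max = E_photon - φ = 4.9554 - 1.93 = 3.0254 eV

Since eV_s = KE_max:
V_s = KE_max/e = 3.0254 V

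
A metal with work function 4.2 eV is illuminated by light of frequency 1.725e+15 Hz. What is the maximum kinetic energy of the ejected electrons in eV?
2.9340 eV

Using Einstein's photoelectric equation: KE_max = hf - φ

First, calculate the photon energy:
E_photon = hf = (6.626×10⁻³⁴ J·s)(1.725e+15 Hz)
E_photon = 7.1340 eV

Then, the maximum kinetic energy:
KE_max = E_photon - φ = 7.1340 eV - 4.2 eV = 2.9340 eV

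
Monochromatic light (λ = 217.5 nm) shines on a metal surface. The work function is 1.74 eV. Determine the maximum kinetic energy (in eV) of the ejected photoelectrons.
3.9604 eV

Using Einstein's photoelectric equation: KE_max = hf - φ = hc/λ - φ

First, calculate the photon energy:
E_photon = hc/λ = (6.626×10⁻³⁴ J·s)(3×10⁸ m/s) / (217.5×10⁻⁹ m)
E_photon = 5.7004 eV

Then, the maximum kinetic energy:
KE_max = E_photon - φ = 5.7004 eV - 1.74 eV = 3.9604 eV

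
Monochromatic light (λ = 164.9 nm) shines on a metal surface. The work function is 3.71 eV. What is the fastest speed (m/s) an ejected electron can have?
1.1575e+06 m/s

First, find the maximum kinetic energy:
E_photon = hc/λ = 7.5188 eV
KE_max = E_photon - φ = 7.5188 - 3.71 = 3.8088 eV

Convert to Joules: KE_max = 3.8088 × 1.602×10⁻¹⁹ J = 6.1023e-19 J

Then use KE = ½mv² to find velocity:
v = √(2·KE/m) = √(2 × 6.1023e-19 J / 9.109e-31 kg)
v = 1.1575e+06 m/s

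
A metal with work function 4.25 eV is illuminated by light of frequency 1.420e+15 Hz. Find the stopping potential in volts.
1.6226 V

The stopping potential V_s satisfies: eV_s = KE_max

First, find KE_max using Einstein's equation:
E_photon = hf = (6.626×10⁻³⁴ J·s)(1.420e+15 Hz) = 5.8726 eV
KE_max = E_photon - φ = 5.8726 - 4.25 = 1.6226 eV

Since eV_s = KE_max:
V_s = KE_max/e = 1.6226 V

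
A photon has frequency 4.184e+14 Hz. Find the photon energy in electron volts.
1.7304 eV

Using E = hf:

E = hf = (6.626×10⁻³⁴ J·s)(4.184e+14 Hz)
E = 1.7304 eV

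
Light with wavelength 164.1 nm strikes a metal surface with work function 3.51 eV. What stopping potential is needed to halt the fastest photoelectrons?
4.0454 V

The stopping potential V_s satisfies: eV_s = KE_max

First, find KE_max using Einstein's equation:
E_photon = hc/λ = 7.5554 eV
KE_max = E_photon - φ = 7.5554 - 3.51 = 4.0454 eV

Since eV_s = KE_max:
V_s = KE_max/e = 4.0454 V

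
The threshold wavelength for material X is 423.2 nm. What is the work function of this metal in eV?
2.93 eV

At the threshold wavelength, photon energy equals work function:
φ = hc/λ₀

Calculating:
φ = (6.626×10⁻³⁴ J·s)(3×10⁸ m/s) / (423.2×10⁻⁹ m)
φ = 2.93 eV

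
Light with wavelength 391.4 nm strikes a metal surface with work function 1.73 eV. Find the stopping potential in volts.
1.4377 V

The stopping potential V_s satisfies: eV_s = KE_max

First, find KE_max using Einstein's equation:
E_photon = hc/λ = 3.1677 eV
KE_max = E_photon - φ = 3.1677 - 1.73 = 1.4377 eV

Since eV_s = KE_max:
V_s = KE_max/e = 1.4377 V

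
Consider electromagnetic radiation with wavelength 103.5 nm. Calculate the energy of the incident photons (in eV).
11.9791 eV

Using E = hf = hc/λ:

E = hc/λ = (6.626×10⁻³⁴ J·s)(3×10⁸ m/s) / (103.5×10⁻⁹ m)
E = 11.9791 eV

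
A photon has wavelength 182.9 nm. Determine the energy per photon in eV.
6.7788 eV

Using E = hf = hc/λ:

E = hc/λ = (6.626×10⁻³⁴ J·s)(3×10⁸ m/s) / (182.9×10⁻⁹ m)
E = 6.7788 eV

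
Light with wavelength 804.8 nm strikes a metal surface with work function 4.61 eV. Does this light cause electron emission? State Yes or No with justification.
No

For photoemission, the photon energy must exceed the work function.

Photon energy: E = hc/λ = 1.5406 eV
Work function: φ = 4.61 eV

Since E_photon (1.5406 eV) < φ (4.61 eV), photoemission will NOT occur.
The threshold wavelength is λ₀ = hc/φ = 268.9 nm.
Since 804.8 nm > 268.9 nm, the photons lack sufficient energy.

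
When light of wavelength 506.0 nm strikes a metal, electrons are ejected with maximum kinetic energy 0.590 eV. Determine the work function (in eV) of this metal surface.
1.86 eV

From Einstein's photoelectric equation: KE_max = hf - φ = hc/λ - φ

Rearranging for φ:
φ = hc/λ - KE_max

Calculate photon energy:
E_photon = hc/λ = 2.4503 eV

Therefore:
φ = 2.4503 - 0.590 = 1.86 eV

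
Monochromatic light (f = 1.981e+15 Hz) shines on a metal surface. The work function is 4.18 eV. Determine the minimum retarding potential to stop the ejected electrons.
4.0128 V

The stopping potential V_s satisfies: eV_s = KE_max

First, find KE_max using Einstein's equation:
E_photon = hf = (6.626×10⁻³⁴ J·s)(1.981e+15 Hz) = 8.1928 eV
KE_max = E_photon - φ = 8.1928 - 4.18 = 4.0128 eV

Since eV_s = KE_max:
V_s = KE_max/e = 4.0128 V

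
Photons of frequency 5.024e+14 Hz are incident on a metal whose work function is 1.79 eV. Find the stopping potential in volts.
0.2878 V

The stopping potential V_s satisfies: eV_s = KE_max

First, find KE_max using Einstein's equation:
E_photon = hf = (6.626×10⁻³⁴ J·s)(5.024e+14 Hz) = 2.0778 eV
KE_max = E_photon - φ = 2.0778 - 1.79 = 0.2878 eV

Since eV_s = KE_max:
V_s = KE_max/e = 0.2878 V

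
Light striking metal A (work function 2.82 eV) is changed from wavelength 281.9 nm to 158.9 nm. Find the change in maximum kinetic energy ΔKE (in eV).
3.4045 eV

Using Einstein's equation: KE_max = hc/λ - φ

For λ₁ = 281.9 nm:
KE₁ = hc/λ₁ - φ = 4.3982 - 2.82 = 1.5782 eV

For λ₂ = 158.9 nm:
KE₂ = hc/λ₂ - φ = 7.8027 - 2.82 = 4.9827 eV

Change in KE:
ΔKE = KE₂ - KE₁ = 4.9827 - 1.5782 = 3.4045 eV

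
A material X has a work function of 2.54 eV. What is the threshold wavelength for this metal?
488.13 nm

The threshold wavelength is when the photon energy equals the work function:
hc/λ₀ = φ

Solving for λ₀:
λ₀ = hc/φ = (6.626×10⁻³⁴ J·s)(3×10⁸ m/s) / (2.54 eV × 1.602×10⁻¹⁹ J/eV)
λ₀ = 488.13 nm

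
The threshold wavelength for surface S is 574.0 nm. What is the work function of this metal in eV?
2.16 eV

At the threshold wavelength, photon energy equals work function:
φ = hc/λ₀

Calculating:
φ = (6.626×10⁻³⁴ J·s)(3×10⁸ m/s) / (574.0×10⁻⁹ m)
φ = 2.16 eV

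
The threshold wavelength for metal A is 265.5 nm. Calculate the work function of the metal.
4.67 eV

At the threshold wavelength, photon energy equals work function:
φ = hc/λ₀

Calculating:
φ = (6.626×10⁻³⁴ J·s)(3×10⁸ m/s) / (265.5×10⁻⁹ m)
φ = 4.67 eV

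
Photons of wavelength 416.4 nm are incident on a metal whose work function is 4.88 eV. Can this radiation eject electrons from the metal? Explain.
No

For photoemission, the photon energy must exceed the work function.

Photon energy: E = hc/λ = 2.9775 eV
Work function: φ = 4.88 eV

Since E_photon (2.9775 eV) < φ (4.88 eV), photoemission will NOT occur.
The threshold wavelength is λ₀ = hc/φ = 254.1 nm.
Since 416.4 nm > 254.1 nm, the photons lack sufficient energy.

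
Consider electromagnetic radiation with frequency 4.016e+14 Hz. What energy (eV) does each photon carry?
1.6609 eV

Using E = hf:

E = hf = (6.626×10⁻³⁴ J·s)(4.016e+14 Hz)
E = 1.6609 eV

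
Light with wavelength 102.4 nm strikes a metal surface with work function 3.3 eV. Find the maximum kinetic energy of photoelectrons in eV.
8.8078 eV

Using Einstein's photoelectric equation: KE_max = hf - φ = hc/λ - φ

First, calculate the photon energy:
E_photon = hc/λ = (6.626×10⁻³⁴ J·s)(3×10⁸ m/s) / (102.4×10⁻⁹ m)
E_photon = 12.1078 eV

Then, the maximum kinetic energy:
KE_max = E_photon - φ = 12.1078 eV - 3.3 eV = 8.8078 eV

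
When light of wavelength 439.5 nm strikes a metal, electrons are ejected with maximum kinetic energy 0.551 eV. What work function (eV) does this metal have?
2.27 eV

From Einstein's photoelectric equation: KE_max = hf - φ = hc/λ - φ

Rearranging for φ:
φ = hc/λ - KE_max

Calculate photon energy:
E_photon = hc/λ = 2.8210 eV

Therefore:
φ = 2.8210 - 0.551 = 2.27 eV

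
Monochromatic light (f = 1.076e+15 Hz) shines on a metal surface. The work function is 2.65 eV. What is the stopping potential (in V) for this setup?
1.8000 V

The stopping potential V_s satisfies: eV_s = KE_max

First, find KE_max using Einstein's equation:
E_photon = hf = (6.626×10⁻³⁴ J·s)(1.076e+15 Hz) = 4.4500 eV
KE_max = E_photon - φ = 4.4500 - 2.65 = 1.8000 eV

Since eV_s = KE_max:
V_s = KE_max/e = 1.8000 V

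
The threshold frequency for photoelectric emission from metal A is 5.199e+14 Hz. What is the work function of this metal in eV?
2.15 eV

At the threshold frequency, photon energy equals work function:
φ = hf₀

Calculating:
φ = (6.626×10⁻³⁴ J·s)(5.199e+14 Hz)
φ = 2.15 eV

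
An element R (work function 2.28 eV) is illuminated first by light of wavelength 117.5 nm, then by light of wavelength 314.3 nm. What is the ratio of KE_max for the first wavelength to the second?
4.9688

Using Einstein's equation: KE_max = hc/λ - φ

For λ₁ = 117.5 nm:
E₁ = hc/λ₁ = 10.5518 eV
KE₁ = E₁ - φ = 10.5518 - 2.28 = 8.2718 eV

For λ₂ = 314.3 nm:
E₂ = hc/λ₂ = 3.9448 eV
KE₂ = E₂ - φ = 3.9448 - 2.28 = 1.6648 eV

Ratio: KE₁/KE₂ = 8.2718/1.6648 = 4.9688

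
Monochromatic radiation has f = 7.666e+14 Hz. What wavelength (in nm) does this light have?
391.07 nm

Using the wave equation: c = fλ

Solving for wavelength:
λ = c/f = (3×10⁸ m/s) / (7.666e+14 Hz)
λ = 391.07 nm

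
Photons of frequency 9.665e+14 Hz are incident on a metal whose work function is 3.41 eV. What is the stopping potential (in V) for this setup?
0.5871 V

The stopping potential V_s satisfies: eV_s = KE_max

First, find KE_max using Einstein's equation:
E_photon = hf = (6.626×10⁻³⁴ J·s)(9.665e+14 Hz) = 3.9971 eV
KE_max = E_photon - φ = 3.9971 - 3.41 = 0.5871 eV

Since eV_s = KE_max:
V_s = KE_max/e = 0.5871 V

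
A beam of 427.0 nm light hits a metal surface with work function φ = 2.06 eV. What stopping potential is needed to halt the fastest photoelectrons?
0.8436 V

The stopping potential V_s satisfies: eV_s = KE_max

First, find KE_max using Einstein's equation:
E_photon = hc/λ = 2.9036 eV
KE_max = E_photon - φ = 2.9036 - 2.06 = 0.8436 eV

Since eV_s = KE_max:
V_s = KE_max/e = 0.8436 V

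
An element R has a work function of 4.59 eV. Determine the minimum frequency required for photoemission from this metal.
1.1099e+15 Hz

The threshold frequency is when the photon energy equals the work function:
hf₀ = φ

Solving for f₀:
f₀ = φ/h = (4.59 eV × 1.602×10⁻¹⁹ J/eV) / (6.626×10⁻³⁴ J·s)
f₀ = 1.1099e+15 Hz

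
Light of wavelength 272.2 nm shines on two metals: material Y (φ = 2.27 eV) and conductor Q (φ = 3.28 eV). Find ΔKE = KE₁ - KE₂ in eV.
1.0100 eV

Using KE_max = hc/λ - φ for each metal:

Photon energy: E = hc/λ = 4.5549 eV

For material Y (φ₁ = 2.27 eV):
KE₁ = E - φ₁ = 4.5549 - 2.27 = 2.2849 eV

For conductor Q (φ₂ = 3.28 eV):
KE₂ = E - φ₂ = 4.5549 - 3.28 = 1.2749 eV

Difference:
ΔKE = KE₁ - KE₂ = 2.2849 - 1.2749 = 1.0100 eV

Note: The difference equals the difference in work functions: 3.28 - 2.27 = 1.01 eV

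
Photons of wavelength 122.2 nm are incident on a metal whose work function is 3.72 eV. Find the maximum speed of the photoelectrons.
1.5035e+06 m/s

First, find the maximum kinetic energy:
E_photon = hc/λ = 10.1460 eV
KE_max = E_photon - φ = 10.1460 - 3.72 = 6.4260 eV

Convert to Joules: KE_max = 6.4260 × 1.602×10⁻¹⁹ J = 1.0296e-18 J

Then use KE = ½mv² to find velocity:
v = √(2·KE/m) = √(2 × 1.0296e-18 J / 9.109e-31 kg)
v = 1.5035e+06 m/s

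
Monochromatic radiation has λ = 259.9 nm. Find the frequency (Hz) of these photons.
1.1535e+15 Hz

Using the wave equation: c = fλ

Solving for frequency:
f = c/λ = (3×10⁸ m/s) / (259.9×10⁻⁹ m)
f = 1.1535e+15 Hz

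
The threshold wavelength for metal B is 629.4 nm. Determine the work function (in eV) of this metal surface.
1.97 eV

At the threshold wavelength, photon energy equals work function:
φ = hc/λ₀

Calculating:
φ = (6.626×10⁻³⁴ J·s)(3×10⁸ m/s) / (629.4×10⁻⁹ m)
φ = 1.97 eV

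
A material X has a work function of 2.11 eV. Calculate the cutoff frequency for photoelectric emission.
5.1020e+14 Hz

The threshold frequency is when the photon energy equals the work function:
hf₀ = φ

Solving for f₀:
f₀ = φ/h = (2.11 eV × 1.602×10⁻¹⁹ J/eV) / (6.626×10⁻³⁴ J·s)
f₀ = 5.1020e+14 Hz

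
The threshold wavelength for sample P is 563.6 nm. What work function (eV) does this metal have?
2.20 eV

At the threshold wavelength, photon energy equals work function:
φ = hc/λ₀

Calculating:
φ = (6.626×10⁻³⁴ J·s)(3×10⁸ m/s) / (563.6×10⁻⁹ m)
φ = 2.20 eV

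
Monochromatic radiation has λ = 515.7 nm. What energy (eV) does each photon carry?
2.4042 eV

Using E = hf = hc/λ:

E = hc/λ = (6.626×10⁻³⁴ J·s)(3×10⁸ m/s) / (515.7×10⁻⁹ m)
E = 2.4042 eV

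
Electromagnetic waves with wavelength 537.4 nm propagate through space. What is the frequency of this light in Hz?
5.5786e+14 Hz

Using the wave equation: c = fλ

Solving for frequency:
f = c/λ = (3×10⁸ m/s) / (537.4×10⁻⁹ m)
f = 5.5786e+14 Hz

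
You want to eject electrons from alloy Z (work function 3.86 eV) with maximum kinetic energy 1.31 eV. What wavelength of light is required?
239.81 nm

From Einstein's equation: KE_max = hc/λ - φ

Rearranging for λ:
hc/λ = KE_max + φ
λ = hc/(KE_max + φ)

Required photon energy:
E_photon = KE_max + φ = 1.31 + 3.86 = 5.17 eV

Required wavelength:
λ = hc/E_photon = (6.626×10⁻³⁴)(3×10⁸) / (5.17 × 1.602×10⁻¹⁹)
λ = 239.81 nm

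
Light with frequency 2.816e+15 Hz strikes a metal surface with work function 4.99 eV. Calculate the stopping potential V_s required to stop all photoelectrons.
6.6560 V

The stopping potential V_s satisfies: eV_s = KE_max

First, find KE_max using Einstein's equation:
E_photon = hf = (6.626×10⁻³⁴ J·s)(2.816e+15 Hz) = 11.6460 eV
KE_max = E_photon - φ = 11.6460 - 4.99 = 6.6560 eV

Since eV_s = KE_max:
V_s = KE_max/e = 6.6560 V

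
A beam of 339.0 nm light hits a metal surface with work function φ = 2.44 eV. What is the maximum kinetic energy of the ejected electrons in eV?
1.2174 eV

Using Einstein's photoelectric equation: KE_max = hf - φ = hc/λ - φ

First, calculate the photon energy:
E_photon = hc/λ = (6.626×10⁻³⁴ J·s)(3×10⁸ m/s) / (339.0×10⁻⁹ m)
E_photon = 3.6574 eV

Then, the maximum kinetic energy:
KE_max = E_photon - φ = 3.6574 eV - 2.44 eV = 1.2174 eV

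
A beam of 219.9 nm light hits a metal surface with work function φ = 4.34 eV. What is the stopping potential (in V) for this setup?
1.2982 V

The stopping potential V_s satisfies: eV_s = KE_max

First, find KE_max using Einstein's equation:
E_photon = hc/λ = 5.6382 eV
KE_max = E_photon - φ = 5.6382 - 4.34 = 1.2982 eV

Since eV_s = KE_max:
V_s = KE_max/e = 1.2982 V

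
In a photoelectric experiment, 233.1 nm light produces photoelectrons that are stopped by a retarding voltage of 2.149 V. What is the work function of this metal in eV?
3.17 eV

The stopping potential gives the maximum kinetic energy: KE_max = eV_s = 2.149 eV

From Einstein's photoelectric equation: KE_max = hc/λ - φ
Rearranging: φ = hc/λ - KE_max

Calculate photon energy:
E_photon = hc/λ = (6.626×10⁻³⁴ J·s)(3×10⁸ m/s) / (233.1×10⁻⁹ m) = 5.3189 eV

Therefore:
φ = 5.3189 - 2.149 = 3.17 eV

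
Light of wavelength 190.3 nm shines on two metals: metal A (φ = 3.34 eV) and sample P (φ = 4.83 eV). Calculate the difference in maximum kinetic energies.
1.4900 eV

Using KE_max = hc/λ - φ for each metal:

Photon energy: E = hc/λ = 6.5152 eV

For metal A (φ₁ = 3.34 eV):
KE₁ = E - φ₁ = 6.5152 - 3.34 = 3.1752 eV

For sample P (φ₂ = 4.83 eV):
KE₂ = E - φ₂ = 6.5152 - 4.83 = 1.6852 eV

Difference:
ΔKE = KE₁ - KE₂ = 3.1752 - 1.6852 = 1.4900 eV

Note: The difference equals the difference in work functions: 4.83 - 3.34 = 1.49 eV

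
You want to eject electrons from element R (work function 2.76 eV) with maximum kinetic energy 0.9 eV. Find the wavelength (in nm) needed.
338.75 nm

From Einstein's equation: KE_max = hc/λ - φ

Rearranging for λ:
hc/λ = KE_max + φ
λ = hc/(KE_max + φ)

Required photon energy:
E_photon = KE_max + φ = 0.9 + 2.76 = 3.66 eV

Required wavelength:
λ = hc/E_photon = (6.626×10⁻³⁴)(3×10⁸) / (3.66 × 1.602×10⁻¹⁹)
λ = 338.75 nm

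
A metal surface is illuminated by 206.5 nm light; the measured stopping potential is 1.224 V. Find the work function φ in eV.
4.78 eV

The stopping potential gives the maximum kinetic energy: KE_max = eV_s = 1.224 eV

From Einstein's photoelectric equation: KE_max = hc/λ - φ
Rearranging: φ = hc/λ - KE_max

Calculate photon energy:
E_photon = hc/λ = (6.626×10⁻³⁴ J·s)(3×10⁸ m/s) / (206.5×10⁻⁹ m) = 6.0041 eV

Therefore:
φ = 6.0041 - 1.224 = 4.78 eV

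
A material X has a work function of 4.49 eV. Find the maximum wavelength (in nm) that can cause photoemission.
276.13 nm

The threshold wavelength is when the photon energy equals the work function:
hc/λ₀ = φ

Solving for λ₀:
λ₀ = hc/φ = (6.626×10⁻³⁴ J·s)(3×10⁸ m/s) / (4.49 eV × 1.602×10⁻¹⁹ J/eV)
λ₀ = 276.13 nm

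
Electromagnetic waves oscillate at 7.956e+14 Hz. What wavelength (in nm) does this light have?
376.81 nm

Using the wave equation: c = fλ

Solving for wavelength:
λ = c/f = (3×10⁸ m/s) / (7.956e+14 Hz)
λ = 376.81 nm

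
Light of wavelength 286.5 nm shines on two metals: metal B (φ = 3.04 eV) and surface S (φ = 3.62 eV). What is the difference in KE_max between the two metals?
0.5800 eV

Using KE_max = hc/λ - φ for each metal:

Photon energy: E = hc/λ = 4.3275 eV

For metal B (φ₁ = 3.04 eV):
KE₁ = E - φ₁ = 4.3275 - 3.04 = 1.2875 eV

For surface S (φ₂ = 3.62 eV):
KE₂ = E - φ₂ = 4.3275 - 3.62 = 0.7075 eV

Difference:
ΔKE = KE₁ - KE₂ = 1.2875 - 0.7075 = 0.5800 eV

Note: The difference equals the difference in work functions: 3.62 - 3.04 = 0.58 eV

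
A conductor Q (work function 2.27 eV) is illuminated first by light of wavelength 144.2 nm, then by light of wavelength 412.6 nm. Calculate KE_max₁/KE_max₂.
8.6102

Using Einstein's equation: KE_max = hc/λ - φ

For λ₁ = 144.2 nm:
E₁ = hc/λ₁ = 8.5981 eV
KE₁ = E₁ - φ = 8.5981 - 2.27 = 6.3281 eV

For λ₂ = 412.6 nm:
E₂ = hc/λ₂ = 3.0049 eV
KE₂ = E₂ - φ = 3.0049 - 2.27 = 0.7349 eV

Ratio: KE₁/KE₂ = 6.3281/0.7349 = 8.6102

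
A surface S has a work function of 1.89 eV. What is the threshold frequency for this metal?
4.5700e+14 Hz

The threshold frequency is when the photon energy equals the work function:
hf₀ = φ

Solving for f₀:
f₀ = φ/h = (1.89 eV × 1.602×10⁻¹⁹ J/eV) / (6.626×10⁻³⁴ J·s)
f₀ = 4.5700e+14 Hz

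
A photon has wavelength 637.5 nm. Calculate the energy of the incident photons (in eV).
1.9449 eV

Using E = hf = hc/λ:

E = hc/λ = (6.626×10⁻³⁴ J·s)(3×10⁸ m/s) / (637.5×10⁻⁹ m)
E = 1.9449 eV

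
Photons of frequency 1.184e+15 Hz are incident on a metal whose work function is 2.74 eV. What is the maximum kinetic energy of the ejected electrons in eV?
2.1566 eV

Using Einstein's photoelectric equation: KE_max = hf - φ

First, calculate the photon energy:
E_photon = hf = (6.626×10⁻³⁴ J·s)(1.184e+15 Hz)
E_photon = 4.8966 eV

Then, the maximum kinetic energy:
KE_max = E_photon - φ = 4.8966 eV - 2.74 eV = 2.1566 eV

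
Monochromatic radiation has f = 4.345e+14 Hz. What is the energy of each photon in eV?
1.7969 eV

Using E = hf:

E = hf = (6.626×10⁻³⁴ J·s)(4.345e+14 Hz)
E = 1.7969 eV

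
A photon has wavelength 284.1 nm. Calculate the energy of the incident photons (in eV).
4.3641 eV

Using E = hf = hc/λ:

E = hc/λ = (6.626×10⁻³⁴ J·s)(3×10⁸ m/s) / (284.1×10⁻⁹ m)
E = 4.3641 eV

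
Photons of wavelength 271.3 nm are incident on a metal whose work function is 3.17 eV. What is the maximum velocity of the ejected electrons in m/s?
7.0176e+05 m/s

First, find the maximum kinetic energy:
E_photon = hc/λ = 4.5700 eV
KE_max = E_photon - φ = 4.5700 - 3.17 = 1.4000 eV

Convert to Joules: KE_max = 1.4000 × 1.602×10⁻¹⁹ J = 2.2431e-19 J

Then use KE = ½mv² to find velocity:
v = √(2·KE/m) = √(2 × 2.2431e-19 J / 9.109e-31 kg)
v = 7.0176e+05 m/s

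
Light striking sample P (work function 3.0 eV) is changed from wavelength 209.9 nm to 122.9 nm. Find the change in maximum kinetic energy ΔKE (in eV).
4.1814 eV

Using Einstein's equation: KE_max = hc/λ - φ

For λ₁ = 209.9 nm:
KE₁ = hc/λ₁ - φ = 5.9068 - 3.0 = 2.9068 eV

For λ₂ = 122.9 nm:
KE₂ = hc/λ₂ - φ = 10.0882 - 3.0 = 7.0882 eV

Change in KE:
ΔKE = KE₂ - KE₁ = 7.0882 - 2.9068 = 4.1814 eV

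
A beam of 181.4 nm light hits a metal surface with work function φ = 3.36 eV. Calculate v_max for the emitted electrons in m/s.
1.1056e+06 m/s

First, find the maximum kinetic energy:
E_photon = hc/λ = 6.8349 eV
KE_max = E_photon - φ = 6.8349 - 3.36 = 3.4749 eV

Convert to Joules: KE_max = 3.4749 × 1.602×10⁻¹⁹ J = 5.5673e-19 J

Then use KE = ½mv² to find velocity:
v = √(2·KE/m) = √(2 × 5.5673e-19 J / 9.109e-31 kg)
v = 1.1056e+06 m/s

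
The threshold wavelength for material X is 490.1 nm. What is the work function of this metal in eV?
2.53 eV

At the threshold wavelength, photon energy equals work function:
φ = hc/λ₀

Calculating:
φ = (6.626×10⁻³⁴ J·s)(3×10⁸ m/s) / (490.1×10⁻⁹ m)
φ = 2.53 eV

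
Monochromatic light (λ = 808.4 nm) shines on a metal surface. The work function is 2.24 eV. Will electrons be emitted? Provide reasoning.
No

For photoemission, the photon energy must exceed the work function.

Photon energy: E = hc/λ = 1.5337 eV
Work function: φ = 2.24 eV

Since E_photon (1.5337 eV) < φ (2.24 eV), photoemission will NOT occur.
The threshold wavelength is λ₀ = hc/φ = 553.5 nm.
Since 808.4 nm > 553.5 nm, the photons lack sufficient energy.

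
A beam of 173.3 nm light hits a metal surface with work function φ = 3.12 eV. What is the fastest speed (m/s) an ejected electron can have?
1.1913e+06 m/s

First, find the maximum kinetic energy:
E_photon = hc/λ = 7.1543 eV
KE_max = E_photon - φ = 7.1543 - 3.12 = 4.0343 eV

Convert to Joules: KE_max = 4.0343 × 1.602×10⁻¹⁹ J = 6.4637e-19 J

Then use KE = ½mv² to find velocity:
v = √(2·KE/m) = √(2 × 6.4637e-19 J / 9.109e-31 kg)
v = 1.1913e+06 m/s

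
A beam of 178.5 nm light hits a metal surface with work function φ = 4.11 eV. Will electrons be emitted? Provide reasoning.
Yes

For photoemission, the photon energy must exceed the work function.

Photon energy: E = hc/λ = 6.9459 eV
Work function: φ = 4.11 eV

Since E_photon (6.9459 eV) > φ (4.11 eV), photoemission WILL occur.
The threshold wavelength is λ₀ = hc/φ = 301.7 nm.
Since 178.5 nm < 301.7 nm, the light has sufficient energy.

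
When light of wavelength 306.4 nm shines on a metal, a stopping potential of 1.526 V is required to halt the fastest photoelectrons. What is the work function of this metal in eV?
2.52 eV

The stopping potential gives the maximum kinetic energy: KE_max = eV_s = 1.526 eV

From Einstein's photoelectric equation: KE_max = hc/λ - φ
Rearranging: φ = hc/λ - KE_max

Calculate photon energy:
E_photon = hc/λ = (6.626×10⁻³⁴ J·s)(3×10⁸ m/s) / (306.4×10⁻⁹ m) = 4.0465 eV

Therefore:
φ = 4.0465 - 1.526 = 2.52 eV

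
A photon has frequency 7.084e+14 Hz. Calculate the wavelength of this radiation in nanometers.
423.20 nm

Using the wave equation: c = fλ

Solving for wavelength:
λ = c/f = (3×10⁸ m/s) / (7.084e+14 Hz)
λ = 423.20 nm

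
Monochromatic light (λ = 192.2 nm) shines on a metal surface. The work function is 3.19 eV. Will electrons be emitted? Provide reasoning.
Yes

For photoemission, the photon energy must exceed the work function.

Photon energy: E = hc/λ = 6.4508 eV
Work function: φ = 3.19 eV

Since E_photon (6.4508 eV) > φ (3.19 eV), photoemission WILL occur.
The threshold wavelength is λ₀ = hc/φ = 388.7 nm.
Since 192.2 nm < 388.7 nm, the light has sufficient energy.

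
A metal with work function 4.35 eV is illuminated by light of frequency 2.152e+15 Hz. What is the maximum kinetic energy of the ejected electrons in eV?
4.5500 eV

Using Einstein's photoelectric equation: KE_max = hf - φ

First, calculate the photon energy:
E_photon = hf = (6.626×10⁻³⁴ J·s)(2.152e+15 Hz)
E_photon = 8.9000 eV

Then, the maximum kinetic energy:
KE_max = E_photon - φ = 8.9000 eV - 4.35 eV = 4.5500 eV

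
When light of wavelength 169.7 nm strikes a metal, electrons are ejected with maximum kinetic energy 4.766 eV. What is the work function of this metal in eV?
2.54 eV

From Einstein's photoelectric equation: KE_max = hf - φ = hc/λ - φ

Rearranging for φ:
φ = hc/λ - KE_max

Calculate photon energy:
E_photon = hc/λ = 7.3061 eV

Therefore:
φ = 7.3061 - 4.766 = 2.54 eV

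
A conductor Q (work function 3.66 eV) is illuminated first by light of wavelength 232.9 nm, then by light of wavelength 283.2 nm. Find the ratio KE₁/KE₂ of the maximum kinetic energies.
2.3169

Using Einstein's equation: KE_max = hc/λ - φ

For λ₁ = 232.9 nm:
E₁ = hc/λ₁ = 5.3235 eV
KE₁ = E₁ - φ = 5.3235 - 3.66 = 1.6635 eV

For λ₂ = 283.2 nm:
E₂ = hc/λ₂ = 4.3780 eV
KE₂ = E₂ - φ = 4.3780 - 3.66 = 0.7180 eV

Ratio: KE₁/KE₂ = 1.6635/0.7180 = 2.3169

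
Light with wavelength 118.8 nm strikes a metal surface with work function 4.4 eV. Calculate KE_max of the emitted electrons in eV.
6.0364 eV

Using Einstein's photoelectric equation: KE_max = hf - φ = hc/λ - φ

First, calculate the photon energy:
E_photon = hc/λ = (6.626×10⁻³⁴ J·s)(3×10⁸ m/s) / (118.8×10⁻⁹ m)
E_photon = 10.4364 eV

Then, the maximum kinetic energy:
KE_max = E_photon - φ = 10.4364 eV - 4.4 eV = 6.0364 eV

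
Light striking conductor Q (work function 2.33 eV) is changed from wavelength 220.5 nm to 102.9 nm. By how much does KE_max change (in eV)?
6.4261 eV

Using Einstein's equation: KE_max = hc/λ - φ

For λ₁ = 220.5 nm:
KE₁ = hc/λ₁ - φ = 5.6229 - 2.33 = 3.2929 eV

For λ₂ = 102.9 nm:
KE₂ = hc/λ₂ - φ = 12.0490 - 2.33 = 9.7190 eV

Change in KE:
ΔKE = KE₂ - KE₁ = 9.7190 - 3.2929 = 6.4261 eV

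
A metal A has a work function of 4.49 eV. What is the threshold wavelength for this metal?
276.13 nm

The threshold wavelength is when the photon energy equals the work function:
hc/λ₀ = φ

Solving for λ₀:
λ₀ = hc/φ = (6.626×10⁻³⁴ J·s)(3×10⁸ m/s) / (4.49 eV × 1.602×10⁻¹⁹ J/eV)
λ₀ = 276.13 nm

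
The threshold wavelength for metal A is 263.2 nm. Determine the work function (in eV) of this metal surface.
4.71 eV

At the threshold wavelength, photon energy equals work function:
φ = hc/λ₀

Calculating:
φ = (6.626×10⁻³⁴ J·s)(3×10⁸ m/s) / (263.2×10⁻⁹ m)
φ = 4.71 eV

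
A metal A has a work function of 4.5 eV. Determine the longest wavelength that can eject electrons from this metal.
275.52 nm

The threshold wavelength is when the photon energy equals the work function:
hc/λ₀ = φ

Solving for λ₀:
λ₀ = hc/φ = (6.626×10⁻³⁴ J·s)(3×10⁸ m/s) / (4.5 eV × 1.602×10⁻¹⁹ J/eV)
λ₀ = 275.52 nm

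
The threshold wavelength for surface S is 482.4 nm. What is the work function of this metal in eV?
2.57 eV

At the threshold wavelength, photon energy equals work function:
φ = hc/λ₀

Calculating:
φ = (6.626×10⁻³⁴ J·s)(3×10⁸ m/s) / (482.4×10⁻⁹ m)
φ = 2.57 eV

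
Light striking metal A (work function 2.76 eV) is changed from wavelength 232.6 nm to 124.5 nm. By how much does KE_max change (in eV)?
4.6282 eV

Using Einstein's equation: KE_max = hc/λ - φ

For λ₁ = 232.6 nm:
KE₁ = hc/λ₁ - φ = 5.3304 - 2.76 = 2.5704 eV

For λ₂ = 124.5 nm:
KE₂ = hc/λ₂ - φ = 9.9586 - 2.76 = 7.1986 eV

Change in KE:
ΔKE = KE₂ - KE₁ = 7.1986 - 2.5704 = 4.6282 eV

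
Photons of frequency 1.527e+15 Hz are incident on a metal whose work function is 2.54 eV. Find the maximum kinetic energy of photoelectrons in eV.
3.7752 eV

Using Einstein's photoelectric equation: KE_max = hf - φ

First, calculate the photon energy:
E_photon = hf = (6.626×10⁻³⁴ J·s)(1.527e+15 Hz)
E_photon = 6.3152 eV

Then, the maximum kinetic energy:
KE_max = E_photon - φ = 6.3152 eV - 2.54 eV = 3.7752 eV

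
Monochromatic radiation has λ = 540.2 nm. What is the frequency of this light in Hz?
5.5497e+14 Hz

Using the wave equation: c = fλ

Solving for frequency:
f = c/λ = (3×10⁸ m/s) / (540.2×10⁻⁹ m)
f = 5.5497e+14 Hz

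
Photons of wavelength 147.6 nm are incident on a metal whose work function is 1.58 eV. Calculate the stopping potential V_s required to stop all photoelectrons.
6.8200 V

The stopping potential V_s satisfies: eV_s = KE_max

First, find KE_max using Einstein's equation:
E_photon = hc/λ = 8.4000 eV
KE_max = E_photon - φ = 8.4000 - 1.58 = 6.8200 eV

Since eV_s = KE_max:
V_s = KE_max/e = 6.8200 V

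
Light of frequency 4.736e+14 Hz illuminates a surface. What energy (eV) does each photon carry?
1.9587 eV

Using E = hf:

E = hf = (6.626×10⁻³⁴ J·s)(4.736e+14 Hz)
E = 1.9587 eV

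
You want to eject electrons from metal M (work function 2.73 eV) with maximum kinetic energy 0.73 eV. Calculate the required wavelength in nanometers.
358.34 nm

From Einstein's equation: KE_max = hc/λ - φ

Rearranging for λ:
hc/λ = KE_max + φ
λ = hc/(KE_max + φ)

Required photon energy:
E_photon = KE_max + φ = 0.73 + 2.73 = 3.46 eV

Required wavelength:
λ = hc/E_photon = (6.626×10⁻³⁴)(3×10⁸) / (3.46 × 1.602×10⁻¹⁹)
λ = 358.34 nm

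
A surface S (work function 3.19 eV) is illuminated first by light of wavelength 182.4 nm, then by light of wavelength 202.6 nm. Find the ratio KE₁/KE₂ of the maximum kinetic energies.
1.2313

Using Einstein's equation: KE_max = hc/λ - φ

For λ₁ = 182.4 nm:
E₁ = hc/λ₁ = 6.7974 eV
KE₁ = E₁ - φ = 6.7974 - 3.19 = 3.6074 eV

For λ₂ = 202.6 nm:
E₂ = hc/λ₂ = 6.1197 eV
KE₂ = E₂ - φ = 6.1197 - 3.19 = 2.9297 eV

Ratio: KE₁/KE₂ = 3.6074/2.9297 = 1.2313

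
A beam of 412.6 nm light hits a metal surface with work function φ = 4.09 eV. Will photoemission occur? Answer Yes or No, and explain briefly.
No

For photoemission, the photon energy must exceed the work function.

Photon energy: E = hc/λ = 3.0049 eV
Work function: φ = 4.09 eV

Since E_photon (3.0049 eV) < φ (4.09 eV), photoemission will NOT occur.
The threshold wavelength is λ₀ = hc/φ = 303.1 nm.
Since 412.6 nm > 303.1 nm, the photons lack sufficient energy.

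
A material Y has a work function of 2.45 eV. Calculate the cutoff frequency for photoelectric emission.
5.9241e+14 Hz

The threshold frequency is when the photon energy equals the work function:
hf₀ = φ

Solving for f₀:
f₀ = φ/h = (2.45 eV × 1.602×10⁻¹⁹ J/eV) / (6.626×10⁻³⁴ J·s)
f₀ = 5.9241e+14 Hz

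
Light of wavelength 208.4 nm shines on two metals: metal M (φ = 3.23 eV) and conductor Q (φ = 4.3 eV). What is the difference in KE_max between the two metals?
1.0700 eV

Using KE_max = hc/λ - φ for each metal:

Photon energy: E = hc/λ = 5.9493 eV

For metal M (φ₁ = 3.23 eV):
KE₁ = E - φ₁ = 5.9493 - 3.23 = 2.7193 eV

For conductor Q (φ₂ = 4.3 eV):
KE₂ = E - φ₂ = 5.9493 - 4.3 = 1.6493 eV

Difference:
ΔKE = KE₁ - KE₂ = 2.7193 - 1.6493 = 1.0700 eV

Note: The difference equals the difference in work functions: 4.3 - 3.23 = 1.07 eV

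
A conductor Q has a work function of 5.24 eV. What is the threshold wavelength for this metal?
236.61 nm

The threshold wavelength is when the photon energy equals the work function:
hc/λ₀ = φ

Solving for λ₀:
λ₀ = hc/φ = (6.626×10⁻³⁴ J·s)(3×10⁸ m/s) / (5.24 eV × 1.602×10⁻¹⁹ J/eV)
λ₀ = 236.61 nm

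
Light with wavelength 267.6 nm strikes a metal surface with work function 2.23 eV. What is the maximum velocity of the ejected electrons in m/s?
9.1943e+05 m/s

First, find the maximum kinetic energy:
E_photon = hc/λ = 4.6332 eV
KE_max = E_photon - φ = 4.6332 - 2.23 = 2.4032 eV

Convert to Joules: KE_max = 2.4032 × 1.602×10⁻¹⁹ J = 3.8503e-19 J

Then use KE = ½mv² to find velocity:
v = √(2·KE/m) = √(2 × 3.8503e-19 J / 9.109e-31 kg)
v = 9.1943e+05 m/s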